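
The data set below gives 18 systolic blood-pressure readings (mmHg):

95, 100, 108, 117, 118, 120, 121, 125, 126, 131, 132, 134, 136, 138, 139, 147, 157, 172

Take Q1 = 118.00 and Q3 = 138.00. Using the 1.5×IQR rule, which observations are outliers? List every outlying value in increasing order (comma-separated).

172

IQR = Q3 − Q1 = 138.00 − 118.00 = 20.00.
Lower fence = Q1 − 1.5·IQR = 118.00 − 30.00 = 88.00.
Upper fence = Q3 + 1.5·IQR = 138.00 + 30.00 = 168.00.
172 > 168.00 → outlier.
All remaining values lie within [88.00, 168.00].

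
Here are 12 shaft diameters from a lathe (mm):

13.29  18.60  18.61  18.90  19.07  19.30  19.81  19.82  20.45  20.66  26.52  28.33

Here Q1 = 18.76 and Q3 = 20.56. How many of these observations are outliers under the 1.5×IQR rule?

3

IQR = 1.80; fences at 18.76 − 2.70 = 16.06 and 20.56 + 2.70 = 23.26.
Outside the cutoffs: 13.29, 26.52, 28.33.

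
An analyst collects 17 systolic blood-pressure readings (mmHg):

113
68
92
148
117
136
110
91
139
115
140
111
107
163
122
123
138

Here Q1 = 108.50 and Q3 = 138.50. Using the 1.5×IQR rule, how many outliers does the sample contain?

0

IQR = 30.00; fences at 108.50 − 45.00 = 63.50 and 138.50 + 45.00 = 183.50.
Every value lies within the cutoffs.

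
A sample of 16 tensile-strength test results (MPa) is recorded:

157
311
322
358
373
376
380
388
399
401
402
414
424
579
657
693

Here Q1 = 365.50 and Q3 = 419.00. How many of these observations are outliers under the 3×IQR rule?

IQR = 53.50; fences at 365.50 − 160.50 = 205.00 and 419.00 + 160.50 = 579.50.
Outside the cutoffs: 157, 657, 693.

3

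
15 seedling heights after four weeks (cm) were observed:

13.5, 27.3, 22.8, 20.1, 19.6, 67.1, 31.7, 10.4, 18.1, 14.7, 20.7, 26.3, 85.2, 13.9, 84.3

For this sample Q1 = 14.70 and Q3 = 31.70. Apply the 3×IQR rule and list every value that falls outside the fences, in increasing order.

84.3, 85.2

IQR = Q3 − Q1 = 31.70 − 14.70 = 17.00.
Lower fence = Q1 − 3·IQR = 14.70 − 51.00 = -36.30.
Upper fence = Q3 + 3·IQR = 31.70 + 51.00 = 82.70.
84.3 > 82.70 → outlier.
85.2 > 82.70 → outlier.
All remaining values lie within [-36.30, 82.70].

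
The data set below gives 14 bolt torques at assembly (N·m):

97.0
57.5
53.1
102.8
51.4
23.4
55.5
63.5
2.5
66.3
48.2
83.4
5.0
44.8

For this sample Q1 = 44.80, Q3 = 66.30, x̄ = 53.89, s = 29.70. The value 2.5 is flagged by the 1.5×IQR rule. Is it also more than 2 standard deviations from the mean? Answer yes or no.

no

z = (2.5 − 53.89) / 29.70 = -1.73.
|z| = 1.73 ≤ 2.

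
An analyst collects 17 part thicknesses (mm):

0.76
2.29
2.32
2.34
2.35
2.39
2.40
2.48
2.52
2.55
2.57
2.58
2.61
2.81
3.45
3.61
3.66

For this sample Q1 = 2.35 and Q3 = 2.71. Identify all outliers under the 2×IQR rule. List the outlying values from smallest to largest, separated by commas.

IQR = Q3 − Q1 = 2.71 − 2.35 = 0.36.
Lower fence = Q1 − 2·IQR = 2.35 − 0.72 = 1.63.
Upper fence = Q3 + 2·IQR = 2.71 + 0.72 = 3.43.
0.76 < 1.63 → outlier.
3.45 > 3.43 → outlier.
3.61 > 3.43 → outlier.
3.66 > 3.43 → outlier.
All remaining values lie within [1.63, 3.43].

0.76, 3.45, 3.61, 3.66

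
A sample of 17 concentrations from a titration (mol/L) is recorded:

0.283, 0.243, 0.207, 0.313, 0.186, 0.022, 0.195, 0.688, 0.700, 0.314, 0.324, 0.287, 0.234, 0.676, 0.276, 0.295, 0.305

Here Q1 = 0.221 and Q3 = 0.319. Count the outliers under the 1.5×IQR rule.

IQR = 0.098; fences at 0.221 − 0.147 = 0.074 and 0.319 + 0.147 = 0.466.
Outside the cutoffs: 0.022, 0.676, 0.688, 0.700.

4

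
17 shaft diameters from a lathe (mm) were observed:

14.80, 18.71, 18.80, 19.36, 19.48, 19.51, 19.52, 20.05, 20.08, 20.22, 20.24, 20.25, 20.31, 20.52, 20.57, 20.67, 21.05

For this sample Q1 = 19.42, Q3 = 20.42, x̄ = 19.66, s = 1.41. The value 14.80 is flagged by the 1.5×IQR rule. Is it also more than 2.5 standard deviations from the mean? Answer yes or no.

yes

z = (14.80 − 19.66) / 1.41 = -3.45.
|z| = 3.45 > 2.5.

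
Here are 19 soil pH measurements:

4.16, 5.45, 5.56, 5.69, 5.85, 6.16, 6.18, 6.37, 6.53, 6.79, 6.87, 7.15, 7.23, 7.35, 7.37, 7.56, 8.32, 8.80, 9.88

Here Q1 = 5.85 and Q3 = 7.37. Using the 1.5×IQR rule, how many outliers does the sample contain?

1

IQR = 1.52; fences at 5.85 − 2.28 = 3.57 and 7.37 + 2.28 = 9.65.
Outside the cutoffs: 9.88.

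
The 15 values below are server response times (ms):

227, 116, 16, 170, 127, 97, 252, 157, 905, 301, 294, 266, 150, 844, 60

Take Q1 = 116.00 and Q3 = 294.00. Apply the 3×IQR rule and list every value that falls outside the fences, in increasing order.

844, 905

IQR = Q3 − Q1 = 294.00 − 116.00 = 178.00.
Lower fence = Q1 − 3·IQR = 116.00 − 534.00 = -418.00.
Upper fence = Q3 + 3·IQR = 294.00 + 534.00 = 828.00.
844 > 828.00 → outlier.
905 > 828.00 → outlier.
All remaining values lie within [-418.00, 828.00].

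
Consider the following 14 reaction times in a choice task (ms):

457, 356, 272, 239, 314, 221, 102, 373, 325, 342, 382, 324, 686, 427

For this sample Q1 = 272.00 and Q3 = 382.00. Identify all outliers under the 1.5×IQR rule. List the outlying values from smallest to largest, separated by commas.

102, 686

IQR = Q3 − Q1 = 382.00 − 272.00 = 110.00.
Lower fence = Q1 − 1.5·IQR = 272.00 − 165.00 = 107.00.
Upper fence = Q3 + 1.5·IQR = 382.00 + 165.00 = 547.00.
102 < 107.00 → outlier.
686 > 547.00 → outlier.
All remaining values lie within [107.00, 547.00].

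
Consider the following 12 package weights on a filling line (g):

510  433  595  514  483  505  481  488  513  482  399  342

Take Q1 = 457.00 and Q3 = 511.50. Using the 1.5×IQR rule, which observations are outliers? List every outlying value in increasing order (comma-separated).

342, 595

IQR = Q3 − Q1 = 511.50 − 457.00 = 54.50.
Lower fence = Q1 − 1.5·IQR = 457.00 − 81.75 = 375.25.
Upper fence = Q3 + 1.5·IQR = 511.50 + 81.75 = 593.25.
342 < 375.25 → outlier.
595 > 593.25 → outlier.
All remaining values lie within [375.25, 593.25].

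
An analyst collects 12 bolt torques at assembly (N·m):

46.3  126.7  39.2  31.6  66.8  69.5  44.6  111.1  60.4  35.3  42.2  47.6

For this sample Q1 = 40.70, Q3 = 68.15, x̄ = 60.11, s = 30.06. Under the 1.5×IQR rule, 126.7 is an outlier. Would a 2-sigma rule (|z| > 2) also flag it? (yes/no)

z = (126.7 − 60.11) / 30.06 = 2.22.
|z| = 2.22 > 2.

yes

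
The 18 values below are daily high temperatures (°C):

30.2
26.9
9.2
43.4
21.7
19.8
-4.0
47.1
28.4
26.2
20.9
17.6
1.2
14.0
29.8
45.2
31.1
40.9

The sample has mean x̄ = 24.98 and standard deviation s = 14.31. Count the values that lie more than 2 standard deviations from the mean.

Cutoffs: x̄ ± 2s = [-3.64, 53.60].
Outside the cutoffs: -4.0.

1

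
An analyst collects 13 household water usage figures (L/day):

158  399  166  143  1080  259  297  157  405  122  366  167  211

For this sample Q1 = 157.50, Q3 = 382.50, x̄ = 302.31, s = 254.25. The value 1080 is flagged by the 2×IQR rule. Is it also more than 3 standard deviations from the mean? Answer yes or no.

z = (1080 − 302.31) / 254.25 = 3.06.
|z| = 3.06 > 3.

yes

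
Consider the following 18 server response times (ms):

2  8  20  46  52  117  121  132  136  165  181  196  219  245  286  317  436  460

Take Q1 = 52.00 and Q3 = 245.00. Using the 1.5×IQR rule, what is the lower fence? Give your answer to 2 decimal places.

-237.50

IQR = Q3 − Q1 = 245.00 − 52.00 = 193.00.
Lower fence = Q1 − 1.5·IQR = 52.00 − 289.50 = -237.50.
Upper fence = Q3 + 1.5·IQR = 245.00 + 289.50 = 534.50.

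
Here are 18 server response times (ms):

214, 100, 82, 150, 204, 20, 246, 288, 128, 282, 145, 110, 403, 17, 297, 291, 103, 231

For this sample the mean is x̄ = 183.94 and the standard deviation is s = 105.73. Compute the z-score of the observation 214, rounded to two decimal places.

0.28

z = (214 − 183.94) / 105.73 = 0.28.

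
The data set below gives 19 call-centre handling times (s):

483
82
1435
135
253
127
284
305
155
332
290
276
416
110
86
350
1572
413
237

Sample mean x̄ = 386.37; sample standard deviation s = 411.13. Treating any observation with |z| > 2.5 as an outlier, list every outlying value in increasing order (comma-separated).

1435, 1572

Cutoffs at x̄ ± 2.5s: 386.37 ± 2.5·411.13 = [-641.455, 1414.195].
1435: z = 2.55, |z| > 2.5 → outlier.
1572: z = 2.88, |z| > 2.5 → outlier.
Every other value lies within [-641.455, 1414.195].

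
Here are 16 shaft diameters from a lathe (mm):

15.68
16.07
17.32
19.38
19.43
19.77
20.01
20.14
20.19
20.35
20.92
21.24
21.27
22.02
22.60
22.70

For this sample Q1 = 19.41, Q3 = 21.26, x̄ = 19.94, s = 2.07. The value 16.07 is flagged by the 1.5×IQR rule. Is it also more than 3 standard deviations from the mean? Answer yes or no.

no

z = (16.07 − 19.94) / 2.07 = -1.87.
|z| = 1.87 ≤ 3.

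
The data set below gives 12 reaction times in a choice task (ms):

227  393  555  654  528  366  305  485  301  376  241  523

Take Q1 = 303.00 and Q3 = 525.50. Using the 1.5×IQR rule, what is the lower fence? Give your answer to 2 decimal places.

IQR = Q3 − Q1 = 525.50 − 303.00 = 222.50.
Lower fence = Q1 − 1.5·IQR = 303.00 − 333.75 = -30.75.
Upper fence = Q3 + 1.5·IQR = 525.50 + 333.75 = 859.25.

-30.75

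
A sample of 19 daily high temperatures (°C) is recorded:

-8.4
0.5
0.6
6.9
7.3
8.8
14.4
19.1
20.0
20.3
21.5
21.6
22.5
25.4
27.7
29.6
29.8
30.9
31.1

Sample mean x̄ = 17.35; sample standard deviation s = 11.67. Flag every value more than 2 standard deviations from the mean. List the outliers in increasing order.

-8.4

Cutoffs at x̄ ± 2s: 17.35 ± 2·11.67 = [-5.99, 40.69].
-8.4: z = -2.21, |z| > 2 → outlier.
Every other value lies within [-5.99, 40.69].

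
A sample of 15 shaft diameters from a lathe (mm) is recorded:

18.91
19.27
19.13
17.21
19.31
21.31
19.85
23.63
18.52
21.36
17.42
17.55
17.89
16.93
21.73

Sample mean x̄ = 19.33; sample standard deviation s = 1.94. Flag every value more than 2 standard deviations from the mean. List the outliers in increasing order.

Cutoffs at x̄ ± 2s: 19.33 ± 2·1.94 = [15.45, 23.21].
23.63: z = 2.22, |z| > 2 → outlier.
Every other value lies within [15.45, 23.21].

23.63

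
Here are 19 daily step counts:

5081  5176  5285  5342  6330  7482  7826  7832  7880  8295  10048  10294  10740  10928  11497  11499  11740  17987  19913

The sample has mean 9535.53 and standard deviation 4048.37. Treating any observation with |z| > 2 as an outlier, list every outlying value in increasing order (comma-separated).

Cutoffs at x̄ ± 2s: 9535.53 ± 2·4048.37 = [1438.79, 17632.27].
17987: z = 2.09, |z| > 2 → outlier.
19913: z = 2.56, |z| > 2 → outlier.
Every other value lies within [1438.79, 17632.27].

17987, 19913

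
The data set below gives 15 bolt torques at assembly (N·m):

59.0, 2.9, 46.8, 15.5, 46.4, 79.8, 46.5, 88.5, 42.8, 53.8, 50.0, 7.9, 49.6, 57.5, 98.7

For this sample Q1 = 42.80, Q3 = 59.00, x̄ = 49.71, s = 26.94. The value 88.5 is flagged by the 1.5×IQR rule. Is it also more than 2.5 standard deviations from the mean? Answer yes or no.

z = (88.5 − 49.71) / 26.94 = 1.44.
|z| = 1.44 ≤ 2.5.

no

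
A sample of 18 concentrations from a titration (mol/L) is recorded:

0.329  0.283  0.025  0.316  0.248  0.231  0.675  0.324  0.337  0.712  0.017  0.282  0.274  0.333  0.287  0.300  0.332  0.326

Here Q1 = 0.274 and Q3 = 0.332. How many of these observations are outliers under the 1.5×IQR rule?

4

IQR = 0.058; fences at 0.274 − 0.087 = 0.187 and 0.332 + 0.087 = 0.419.
Outside the cutoffs: 0.017, 0.025, 0.675, 0.712.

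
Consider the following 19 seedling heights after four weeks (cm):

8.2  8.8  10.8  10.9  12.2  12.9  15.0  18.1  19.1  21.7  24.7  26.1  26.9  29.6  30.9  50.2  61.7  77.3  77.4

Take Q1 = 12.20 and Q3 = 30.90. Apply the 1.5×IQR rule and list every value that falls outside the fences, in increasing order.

IQR = Q3 − Q1 = 30.90 − 12.20 = 18.70.
Lower fence = Q1 − 1.5·IQR = 12.20 − 28.05 = -15.85.
Upper fence = Q3 + 1.5·IQR = 30.90 + 28.05 = 58.95.
61.7 > 58.95 → outlier.
77.3 > 58.95 → outlier.
77.4 > 58.95 → outlier.
All remaining values lie within [-15.85, 58.95].

61.7, 77.3, 77.4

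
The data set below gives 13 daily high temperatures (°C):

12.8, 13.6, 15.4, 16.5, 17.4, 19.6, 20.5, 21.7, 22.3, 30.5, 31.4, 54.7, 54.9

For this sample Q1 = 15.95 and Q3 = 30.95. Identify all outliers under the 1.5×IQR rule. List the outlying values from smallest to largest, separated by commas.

IQR = Q3 − Q1 = 30.95 − 15.95 = 15.00.
Lower fence = Q1 − 1.5·IQR = 15.95 − 22.50 = -6.55.
Upper fence = Q3 + 1.5·IQR = 30.95 + 22.50 = 53.45.
54.7 > 53.45 → outlier.
54.9 > 53.45 → outlier.
All remaining values lie within [-6.55, 53.45].

54.7, 54.9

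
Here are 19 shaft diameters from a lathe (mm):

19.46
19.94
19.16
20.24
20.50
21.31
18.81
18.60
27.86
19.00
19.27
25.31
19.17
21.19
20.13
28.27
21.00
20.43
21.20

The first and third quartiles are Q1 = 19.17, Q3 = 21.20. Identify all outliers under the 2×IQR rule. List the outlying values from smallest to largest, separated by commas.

25.31, 27.86, 28.27

IQR = Q3 − Q1 = 21.20 − 19.17 = 2.03.
Lower fence = Q1 − 2·IQR = 19.17 − 4.06 = 15.11.
Upper fence = Q3 + 2·IQR = 21.20 + 4.06 = 25.26.
25.31 > 25.26 → outlier.
27.86 > 25.26 → outlier.
28.27 > 25.26 → outlier.
All remaining values lie within [15.11, 25.26].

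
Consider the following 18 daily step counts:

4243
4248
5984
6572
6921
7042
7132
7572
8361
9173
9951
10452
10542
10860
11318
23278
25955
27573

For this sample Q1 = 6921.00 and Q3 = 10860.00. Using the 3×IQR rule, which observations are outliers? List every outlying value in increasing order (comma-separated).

23278, 25955, 27573

IQR = Q3 − Q1 = 10860.00 − 6921.00 = 3939.00.
Lower fence = Q1 − 3·IQR = 6921.00 − 11817.00 = -4896.00.
Upper fence = Q3 + 3·IQR = 10860.00 + 11817.00 = 22677.00.
23278 > 22677.00 → outlier.
25955 > 22677.00 → outlier.
27573 > 22677.00 → outlier.
All remaining values lie within [-4896.00, 22677.00].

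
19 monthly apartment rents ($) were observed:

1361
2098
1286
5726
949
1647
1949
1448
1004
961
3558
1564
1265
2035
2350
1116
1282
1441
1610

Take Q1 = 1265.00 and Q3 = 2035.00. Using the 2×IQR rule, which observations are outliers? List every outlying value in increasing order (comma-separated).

IQR = Q3 − Q1 = 2035.00 − 1265.00 = 770.00.
Lower fence = Q1 − 2·IQR = 1265.00 − 1540.00 = -275.00.
Upper fence = Q3 + 2·IQR = 2035.00 + 1540.00 = 3575.00.
5726 > 3575.00 → outlier.
All remaining values lie within [-275.00, 3575.00].

5726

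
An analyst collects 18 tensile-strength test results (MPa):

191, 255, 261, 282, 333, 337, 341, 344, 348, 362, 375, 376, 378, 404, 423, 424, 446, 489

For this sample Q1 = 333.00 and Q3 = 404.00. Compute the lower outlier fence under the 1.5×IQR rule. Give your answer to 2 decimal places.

226.50

IQR = Q3 − Q1 = 404.00 − 333.00 = 71.00.
Lower fence = Q1 − 1.5·IQR = 333.00 − 106.50 = 226.50.
Upper fence = Q3 + 1.5·IQR = 404.00 + 106.50 = 510.50.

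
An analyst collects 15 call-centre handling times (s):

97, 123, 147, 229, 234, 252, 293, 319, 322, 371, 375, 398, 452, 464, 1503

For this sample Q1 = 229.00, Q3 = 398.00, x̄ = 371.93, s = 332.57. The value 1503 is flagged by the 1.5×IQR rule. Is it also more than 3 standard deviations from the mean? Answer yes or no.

yes

z = (1503 − 371.93) / 332.57 = 3.40.
|z| = 3.40 > 3.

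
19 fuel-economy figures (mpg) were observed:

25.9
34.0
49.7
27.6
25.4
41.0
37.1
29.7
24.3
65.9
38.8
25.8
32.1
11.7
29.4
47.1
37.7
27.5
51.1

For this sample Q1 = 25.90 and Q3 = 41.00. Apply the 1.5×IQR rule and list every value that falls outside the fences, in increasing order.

IQR = Q3 − Q1 = 41.00 − 25.90 = 15.10.
Lower fence = Q1 − 1.5·IQR = 25.90 − 22.65 = 3.25.
Upper fence = Q3 + 1.5·IQR = 41.00 + 22.65 = 63.65.
65.9 > 63.65 → outlier.
All remaining values lie within [3.25, 63.65].

65.9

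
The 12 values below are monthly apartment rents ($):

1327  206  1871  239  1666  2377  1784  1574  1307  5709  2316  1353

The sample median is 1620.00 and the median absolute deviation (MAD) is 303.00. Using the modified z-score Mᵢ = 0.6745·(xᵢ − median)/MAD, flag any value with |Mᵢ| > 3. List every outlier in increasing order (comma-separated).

206, 239, 5709

|Mᵢ| > 3 ⇔ |xᵢ − 1620.00| > 3·303.00/0.6745 = 1347.66.
So outliers lie outside [272.34, 2967.66].
206: M = -3.15 → outlier.
239: M = -3.07 → outlier.
5709: M = 9.10 → outlier.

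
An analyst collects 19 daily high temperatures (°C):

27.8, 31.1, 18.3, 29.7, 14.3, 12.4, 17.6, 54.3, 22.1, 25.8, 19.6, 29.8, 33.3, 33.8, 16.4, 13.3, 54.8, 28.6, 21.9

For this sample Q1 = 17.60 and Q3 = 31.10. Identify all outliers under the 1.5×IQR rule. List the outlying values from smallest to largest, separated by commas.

54.3, 54.8

IQR = Q3 − Q1 = 31.10 − 17.60 = 13.50.
Lower fence = Q1 − 1.5·IQR = 17.60 − 20.25 = -2.65.
Upper fence = Q3 + 1.5·IQR = 31.10 + 20.25 = 51.35.
54.3 > 51.35 → outlier.
54.8 > 51.35 → outlier.
All remaining values lie within [-2.65, 51.35].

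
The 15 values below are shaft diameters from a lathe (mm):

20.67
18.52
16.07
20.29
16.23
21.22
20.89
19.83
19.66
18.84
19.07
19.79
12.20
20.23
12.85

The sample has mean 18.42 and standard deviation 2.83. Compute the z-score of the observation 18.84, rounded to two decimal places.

0.15

z = (18.84 − 18.42) / 2.83 = 0.15.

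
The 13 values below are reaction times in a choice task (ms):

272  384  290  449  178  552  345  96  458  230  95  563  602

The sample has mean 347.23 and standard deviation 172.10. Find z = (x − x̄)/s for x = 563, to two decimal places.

1.25

z = (563 − 347.23) / 172.10 = 1.25.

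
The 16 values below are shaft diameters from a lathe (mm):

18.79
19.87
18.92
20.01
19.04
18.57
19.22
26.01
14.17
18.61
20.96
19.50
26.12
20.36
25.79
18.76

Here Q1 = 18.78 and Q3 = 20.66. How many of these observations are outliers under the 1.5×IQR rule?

4

IQR = 1.88; fences at 18.78 − 2.82 = 15.96 and 20.66 + 2.82 = 23.48.
Outside the cutoffs: 14.17, 25.79, 26.01, 26.12.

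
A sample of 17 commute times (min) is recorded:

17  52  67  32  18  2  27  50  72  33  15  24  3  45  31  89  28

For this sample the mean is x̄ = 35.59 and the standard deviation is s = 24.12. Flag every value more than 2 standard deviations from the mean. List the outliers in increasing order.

Cutoffs at x̄ ± 2s: 35.59 ± 2·24.12 = [-12.65, 83.83].
89: z = 2.21, |z| > 2 → outlier.
Every other value lies within [-12.65, 83.83].

89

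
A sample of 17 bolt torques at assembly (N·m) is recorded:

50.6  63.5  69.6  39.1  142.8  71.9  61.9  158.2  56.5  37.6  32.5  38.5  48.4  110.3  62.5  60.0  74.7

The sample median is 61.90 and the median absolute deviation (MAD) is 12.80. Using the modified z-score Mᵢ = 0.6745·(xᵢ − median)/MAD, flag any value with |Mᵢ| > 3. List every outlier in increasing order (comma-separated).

|Mᵢ| > 3 ⇔ |xᵢ − 61.90| > 3·12.80/0.6745 = 56.93.
So outliers lie outside [4.97, 118.83].
142.8: M = 4.26 → outlier.
158.2: M = 5.07 → outlier.

142.8, 158.2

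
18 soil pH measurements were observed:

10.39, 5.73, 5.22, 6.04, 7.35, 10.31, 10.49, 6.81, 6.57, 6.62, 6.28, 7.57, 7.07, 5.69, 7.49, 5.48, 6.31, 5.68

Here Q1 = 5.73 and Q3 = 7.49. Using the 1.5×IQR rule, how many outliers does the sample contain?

IQR = 1.76; fences at 5.73 − 2.64 = 3.09 and 7.49 + 2.64 = 10.13.
Outside the cutoffs: 10.31, 10.39, 10.49.

3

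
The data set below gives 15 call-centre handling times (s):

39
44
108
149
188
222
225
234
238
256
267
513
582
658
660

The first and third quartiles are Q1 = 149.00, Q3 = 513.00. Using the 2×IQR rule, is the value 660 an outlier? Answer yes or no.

no

IQR = Q3 − Q1 = 513.00 − 149.00 = 364.00.
Lower fence = Q1 − 2·IQR = 149.00 − 728.00 = -579.00.
Upper fence = Q3 + 2·IQR = 513.00 + 728.00 = 1241.00.
660 lies within [-579.00, 1241.00].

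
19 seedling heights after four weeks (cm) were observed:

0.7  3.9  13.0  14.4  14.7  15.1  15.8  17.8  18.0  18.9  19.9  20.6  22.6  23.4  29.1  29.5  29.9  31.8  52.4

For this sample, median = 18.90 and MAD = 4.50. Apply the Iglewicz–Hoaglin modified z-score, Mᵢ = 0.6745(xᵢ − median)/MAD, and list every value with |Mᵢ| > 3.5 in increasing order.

52.4

|Mᵢ| > 3.5 ⇔ |xᵢ − 18.90| > 3.5·4.50/0.6745 = 23.35.
So outliers lie outside [-4.45, 42.25].
52.4: M = 5.02 → outlier.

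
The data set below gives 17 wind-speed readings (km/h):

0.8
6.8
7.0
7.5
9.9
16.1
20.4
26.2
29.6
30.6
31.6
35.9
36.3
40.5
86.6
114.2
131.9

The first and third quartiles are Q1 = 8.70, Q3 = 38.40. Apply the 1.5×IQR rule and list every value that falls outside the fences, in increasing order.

86.6, 114.2, 131.9

IQR = Q3 − Q1 = 38.40 − 8.70 = 29.70.
Lower fence = Q1 − 1.5·IQR = 8.70 − 44.55 = -35.85.
Upper fence = Q3 + 1.5·IQR = 38.40 + 44.55 = 82.95.
86.6 > 82.95 → outlier.
114.2 > 82.95 → outlier.
131.9 > 82.95 → outlier.
All remaining values lie within [-35.85, 82.95].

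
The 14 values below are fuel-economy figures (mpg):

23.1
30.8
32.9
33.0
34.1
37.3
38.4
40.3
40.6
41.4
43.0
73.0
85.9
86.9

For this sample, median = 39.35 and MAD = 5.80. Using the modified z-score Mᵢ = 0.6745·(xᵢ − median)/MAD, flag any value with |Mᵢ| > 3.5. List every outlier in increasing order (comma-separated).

73.0, 85.9, 86.9

|Mᵢ| > 3.5 ⇔ |xᵢ − 39.35| > 3.5·5.80/0.6745 = 30.10.
So outliers lie outside [9.25, 69.45].
73.0: M = 3.91 → outlier.
85.9: M = 5.41 → outlier.
86.9: M = 5.53 → outlier.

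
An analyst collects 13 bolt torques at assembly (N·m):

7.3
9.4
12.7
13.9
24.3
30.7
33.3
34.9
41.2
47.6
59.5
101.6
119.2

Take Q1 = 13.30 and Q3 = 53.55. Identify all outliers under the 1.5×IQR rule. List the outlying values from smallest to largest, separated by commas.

119.2

IQR = Q3 − Q1 = 53.55 − 13.30 = 40.25.
Lower fence = Q1 − 1.5·IQR = 13.30 − 60.375 = -47.075.
Upper fence = Q3 + 1.5·IQR = 53.55 + 60.375 = 113.925.
119.2 > 113.925 → outlier.
All remaining values lie within [-47.075, 113.925].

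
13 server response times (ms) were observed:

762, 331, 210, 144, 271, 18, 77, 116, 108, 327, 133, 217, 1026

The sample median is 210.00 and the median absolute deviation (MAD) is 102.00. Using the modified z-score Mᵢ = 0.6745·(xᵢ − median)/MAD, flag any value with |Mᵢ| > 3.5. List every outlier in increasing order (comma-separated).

762, 1026

|Mᵢ| > 3.5 ⇔ |xᵢ − 210.00| > 3.5·102.00/0.6745 = 529.28.
So outliers lie outside [-319.28, 739.28].
762: M = 3.65 → outlier.
1026: M = 5.40 → outlier.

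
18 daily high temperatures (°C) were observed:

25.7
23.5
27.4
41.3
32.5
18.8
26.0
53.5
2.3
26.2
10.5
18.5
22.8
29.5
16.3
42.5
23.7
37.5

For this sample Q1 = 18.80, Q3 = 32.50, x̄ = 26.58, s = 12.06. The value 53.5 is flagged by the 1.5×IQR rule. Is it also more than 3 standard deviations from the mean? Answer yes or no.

z = (53.5 − 26.58) / 12.06 = 2.23.
|z| = 2.23 ≤ 3.

no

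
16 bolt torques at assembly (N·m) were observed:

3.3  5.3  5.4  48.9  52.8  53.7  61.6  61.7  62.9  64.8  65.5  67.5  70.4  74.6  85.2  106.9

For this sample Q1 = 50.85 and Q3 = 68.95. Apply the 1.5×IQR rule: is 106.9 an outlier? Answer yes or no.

yes

IQR = Q3 − Q1 = 68.95 − 50.85 = 18.10.
Lower fence = Q1 − 1.5·IQR = 50.85 − 27.15 = 23.70.
Upper fence = Q3 + 1.5·IQR = 68.95 + 27.15 = 96.10.
106.9 lies above the upper fence.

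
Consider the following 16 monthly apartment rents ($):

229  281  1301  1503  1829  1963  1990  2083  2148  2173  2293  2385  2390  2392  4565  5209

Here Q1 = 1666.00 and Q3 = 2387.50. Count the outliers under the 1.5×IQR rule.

4

IQR = 721.50; fences at 1666.00 − 1082.25 = 583.75 and 2387.50 + 1082.25 = 3469.75.
Outside the cutoffs: 229, 281, 4565, 5209.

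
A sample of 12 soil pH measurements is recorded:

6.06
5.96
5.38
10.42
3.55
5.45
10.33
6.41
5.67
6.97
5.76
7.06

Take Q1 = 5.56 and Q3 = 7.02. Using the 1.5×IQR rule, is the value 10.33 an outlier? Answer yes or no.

yes

IQR = Q3 − Q1 = 7.02 − 5.56 = 1.46.
Lower fence = Q1 − 1.5·IQR = 5.56 − 2.19 = 3.37.
Upper fence = Q3 + 1.5·IQR = 7.02 + 2.19 = 9.21.
10.33 lies above the upper fence.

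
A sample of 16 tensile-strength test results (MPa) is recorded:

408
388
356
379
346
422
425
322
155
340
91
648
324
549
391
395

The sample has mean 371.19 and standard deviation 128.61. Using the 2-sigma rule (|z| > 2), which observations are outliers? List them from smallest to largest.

Cutoffs at x̄ ± 2s: 371.19 ± 2·128.61 = [113.97, 628.41].
91: z = -2.18, |z| > 2 → outlier.
648: z = 2.15, |z| > 2 → outlier.
Every other value lies within [113.97, 628.41].

91, 648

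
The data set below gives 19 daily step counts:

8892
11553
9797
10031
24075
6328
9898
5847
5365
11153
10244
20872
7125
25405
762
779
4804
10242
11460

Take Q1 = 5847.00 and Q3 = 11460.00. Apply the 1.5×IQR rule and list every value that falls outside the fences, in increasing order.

IQR = Q3 − Q1 = 11460.00 − 5847.00 = 5613.00.
Lower fence = Q1 − 1.5·IQR = 5847.00 − 8419.50 = -2572.50.
Upper fence = Q3 + 1.5·IQR = 11460.00 + 8419.50 = 19879.50.
20872 > 19879.50 → outlier.
24075 > 19879.50 → outlier.
25405 > 19879.50 → outlier.
All remaining values lie within [-2572.50, 19879.50].

20872, 24075, 25405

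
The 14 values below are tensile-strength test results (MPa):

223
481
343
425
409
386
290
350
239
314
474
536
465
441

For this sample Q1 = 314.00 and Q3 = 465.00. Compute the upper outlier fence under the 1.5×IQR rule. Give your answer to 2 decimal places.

691.50

IQR = Q3 − Q1 = 465.00 − 314.00 = 151.00.
Lower fence = Q1 − 1.5·IQR = 314.00 − 226.50 = 87.50.
Upper fence = Q3 + 1.5·IQR = 465.00 + 226.50 = 691.50.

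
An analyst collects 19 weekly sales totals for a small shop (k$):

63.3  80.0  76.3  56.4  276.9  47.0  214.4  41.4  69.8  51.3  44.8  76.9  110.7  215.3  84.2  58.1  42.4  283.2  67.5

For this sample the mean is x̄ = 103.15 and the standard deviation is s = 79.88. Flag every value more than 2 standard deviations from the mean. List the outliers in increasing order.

276.9, 283.2

Cutoffs at x̄ ± 2s: 103.15 ± 2·79.88 = [-56.61, 262.91].
276.9: z = 2.18, |z| > 2 → outlier.
283.2: z = 2.25, |z| > 2 → outlier.
Every other value lies within [-56.61, 262.91].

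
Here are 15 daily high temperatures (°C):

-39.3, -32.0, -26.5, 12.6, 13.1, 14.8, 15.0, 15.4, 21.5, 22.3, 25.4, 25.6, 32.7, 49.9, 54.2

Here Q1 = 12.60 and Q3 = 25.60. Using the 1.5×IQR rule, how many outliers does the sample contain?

5

IQR = 13.00; fences at 12.60 − 19.50 = -6.90 and 25.60 + 19.50 = 45.10.
Outside the cutoffs: -39.3, -32.0, -26.5, 49.9, 54.2.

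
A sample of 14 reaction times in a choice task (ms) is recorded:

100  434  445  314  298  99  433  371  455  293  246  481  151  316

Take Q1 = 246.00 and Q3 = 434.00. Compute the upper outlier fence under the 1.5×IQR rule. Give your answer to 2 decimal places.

716.00

IQR = Q3 − Q1 = 434.00 − 246.00 = 188.00.
Lower fence = Q1 − 1.5·IQR = 246.00 − 282.00 = -36.00.
Upper fence = Q3 + 1.5·IQR = 434.00 + 282.00 = 716.00.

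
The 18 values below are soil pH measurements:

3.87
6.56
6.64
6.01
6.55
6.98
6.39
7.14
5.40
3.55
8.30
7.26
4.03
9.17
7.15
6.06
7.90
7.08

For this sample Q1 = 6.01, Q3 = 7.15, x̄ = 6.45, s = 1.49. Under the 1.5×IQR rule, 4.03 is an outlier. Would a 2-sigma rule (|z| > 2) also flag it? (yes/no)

no

z = (4.03 − 6.45) / 1.49 = -1.62.
|z| = 1.62 ≤ 2.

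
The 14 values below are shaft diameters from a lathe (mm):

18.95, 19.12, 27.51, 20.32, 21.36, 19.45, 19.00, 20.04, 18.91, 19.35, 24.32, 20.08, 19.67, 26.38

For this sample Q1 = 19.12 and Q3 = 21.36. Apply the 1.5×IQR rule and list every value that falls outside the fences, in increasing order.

26.38, 27.51

IQR = Q3 − Q1 = 21.36 − 19.12 = 2.24.
Lower fence = Q1 − 1.5·IQR = 19.12 − 3.36 = 15.76.
Upper fence = Q3 + 1.5·IQR = 21.36 + 3.36 = 24.72.
26.38 > 24.72 → outlier.
27.51 > 24.72 → outlier.
All remaining values lie within [15.76, 24.72].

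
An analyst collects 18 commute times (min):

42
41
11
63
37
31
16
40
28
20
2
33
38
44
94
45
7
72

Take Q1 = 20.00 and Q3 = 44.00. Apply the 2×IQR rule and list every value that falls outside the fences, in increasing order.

IQR = Q3 − Q1 = 44.00 − 20.00 = 24.00.
Lower fence = Q1 − 2·IQR = 20.00 − 48.00 = -28.00.
Upper fence = Q3 + 2·IQR = 44.00 + 48.00 = 92.00.
94 > 92.00 → outlier.
All remaining values lie within [-28.00, 92.00].

94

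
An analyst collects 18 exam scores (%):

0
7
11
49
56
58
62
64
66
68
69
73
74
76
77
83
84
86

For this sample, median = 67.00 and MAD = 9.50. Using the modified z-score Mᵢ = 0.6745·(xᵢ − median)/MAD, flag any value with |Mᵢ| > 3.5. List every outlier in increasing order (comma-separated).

|Mᵢ| > 3.5 ⇔ |xᵢ − 67.00| > 3.5·9.50/0.6745 = 49.30.
So outliers lie outside [17.70, 116.30].
0: M = -4.76 → outlier.
7: M = -4.26 → outlier.
11: M = -3.98 → outlier.

0, 7, 11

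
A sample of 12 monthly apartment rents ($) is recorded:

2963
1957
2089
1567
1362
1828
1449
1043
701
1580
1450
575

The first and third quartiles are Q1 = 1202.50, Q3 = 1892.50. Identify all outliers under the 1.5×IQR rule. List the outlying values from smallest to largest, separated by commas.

IQR = Q3 − Q1 = 1892.50 − 1202.50 = 690.00.
Lower fence = Q1 − 1.5·IQR = 1202.50 − 1035.00 = 167.50.
Upper fence = Q3 + 1.5·IQR = 1892.50 + 1035.00 = 2927.50.
2963 > 2927.50 → outlier.
All remaining values lie within [167.50, 2927.50].

2963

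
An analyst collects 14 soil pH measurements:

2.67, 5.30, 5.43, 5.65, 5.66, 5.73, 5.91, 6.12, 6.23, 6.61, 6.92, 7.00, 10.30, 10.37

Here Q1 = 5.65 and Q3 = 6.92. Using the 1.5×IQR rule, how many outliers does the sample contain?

3

IQR = 1.27; fences at 5.65 − 1.905 = 3.745 and 6.92 + 1.905 = 8.825.
Outside the cutoffs: 2.67, 10.30, 10.37.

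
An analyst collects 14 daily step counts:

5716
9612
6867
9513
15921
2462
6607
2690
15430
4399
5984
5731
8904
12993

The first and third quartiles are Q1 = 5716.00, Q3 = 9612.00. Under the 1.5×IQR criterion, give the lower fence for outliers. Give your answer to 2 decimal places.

-128.00

IQR = Q3 − Q1 = 9612.00 − 5716.00 = 3896.00.
Lower fence = Q1 − 1.5·IQR = 5716.00 − 5844.00 = -128.00.
Upper fence = Q3 + 1.5·IQR = 9612.00 + 5844.00 = 15456.00.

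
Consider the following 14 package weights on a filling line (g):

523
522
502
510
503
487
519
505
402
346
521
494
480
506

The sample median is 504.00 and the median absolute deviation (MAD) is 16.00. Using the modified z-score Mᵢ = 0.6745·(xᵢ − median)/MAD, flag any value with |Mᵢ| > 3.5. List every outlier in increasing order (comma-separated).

|Mᵢ| > 3.5 ⇔ |xᵢ − 504.00| > 3.5·16.00/0.6745 = 83.02.
So outliers lie outside [420.98, 587.02].
346: M = -6.66 → outlier.
402: M = -4.30 → outlier.

346, 402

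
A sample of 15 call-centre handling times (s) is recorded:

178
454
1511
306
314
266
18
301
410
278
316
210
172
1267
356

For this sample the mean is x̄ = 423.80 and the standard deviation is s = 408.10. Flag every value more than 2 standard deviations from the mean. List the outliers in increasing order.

1267, 1511

Cutoffs at x̄ ± 2s: 423.80 ± 2·408.10 = [-392.40, 1240.00].
1267: z = 2.07, |z| > 2 → outlier.
1511: z = 2.66, |z| > 2 → outlier.
Every other value lies within [-392.40, 1240.00].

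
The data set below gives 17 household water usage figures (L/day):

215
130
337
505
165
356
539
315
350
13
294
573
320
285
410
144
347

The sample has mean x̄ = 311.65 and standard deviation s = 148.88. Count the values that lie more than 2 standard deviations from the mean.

Cutoffs: x̄ ± 2s = [13.89, 609.41].
Outside the cutoffs: 13.

1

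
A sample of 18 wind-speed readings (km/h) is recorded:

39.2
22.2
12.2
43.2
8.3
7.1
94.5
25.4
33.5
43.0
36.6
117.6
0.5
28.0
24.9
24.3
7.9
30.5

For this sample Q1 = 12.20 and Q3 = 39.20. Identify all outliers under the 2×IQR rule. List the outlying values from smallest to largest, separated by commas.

IQR = Q3 − Q1 = 39.20 − 12.20 = 27.00.
Lower fence = Q1 − 2·IQR = 12.20 − 54.00 = -41.80.
Upper fence = Q3 + 2·IQR = 39.20 + 54.00 = 93.20.
94.5 > 93.20 → outlier.
117.6 > 93.20 → outlier.
All remaining values lie within [-41.80, 93.20].

94.5, 117.6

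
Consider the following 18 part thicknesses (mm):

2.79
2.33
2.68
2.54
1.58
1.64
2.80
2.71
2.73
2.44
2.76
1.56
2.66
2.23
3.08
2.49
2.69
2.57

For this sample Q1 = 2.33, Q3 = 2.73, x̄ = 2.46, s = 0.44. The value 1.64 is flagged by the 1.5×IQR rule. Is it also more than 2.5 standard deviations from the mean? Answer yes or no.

no

z = (1.64 − 2.46) / 0.44 = -1.86.
|z| = 1.86 ≤ 2.5.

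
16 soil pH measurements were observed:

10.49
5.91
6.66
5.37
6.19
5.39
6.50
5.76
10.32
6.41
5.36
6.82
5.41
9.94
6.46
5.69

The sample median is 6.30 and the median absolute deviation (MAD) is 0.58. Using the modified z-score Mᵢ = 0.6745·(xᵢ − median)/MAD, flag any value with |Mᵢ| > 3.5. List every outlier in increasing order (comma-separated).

|Mᵢ| > 3.5 ⇔ |xᵢ − 6.30| > 3.5·0.58/0.6745 = 3.01.
So outliers lie outside [3.29, 9.31].
9.94: M = 4.23 → outlier.
10.32: M = 4.67 → outlier.
10.49: M = 4.87 → outlier.

9.94, 10.32, 10.49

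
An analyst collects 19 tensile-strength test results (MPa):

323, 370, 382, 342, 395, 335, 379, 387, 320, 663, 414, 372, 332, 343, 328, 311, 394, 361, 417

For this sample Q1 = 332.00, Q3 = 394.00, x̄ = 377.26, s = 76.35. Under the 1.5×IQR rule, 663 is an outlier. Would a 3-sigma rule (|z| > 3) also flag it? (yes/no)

z = (663 − 377.26) / 76.35 = 3.74.
|z| = 3.74 > 3.

yes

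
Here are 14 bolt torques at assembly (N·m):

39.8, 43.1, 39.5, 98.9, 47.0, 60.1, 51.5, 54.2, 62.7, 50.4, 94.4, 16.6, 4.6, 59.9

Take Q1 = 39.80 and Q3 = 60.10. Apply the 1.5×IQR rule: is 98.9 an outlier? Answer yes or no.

yes

IQR = Q3 − Q1 = 60.10 − 39.80 = 20.30.
Lower fence = Q1 − 1.5·IQR = 39.80 − 30.45 = 9.35.
Upper fence = Q3 + 1.5·IQR = 60.10 + 30.45 = 90.55.
98.9 lies above the upper fence.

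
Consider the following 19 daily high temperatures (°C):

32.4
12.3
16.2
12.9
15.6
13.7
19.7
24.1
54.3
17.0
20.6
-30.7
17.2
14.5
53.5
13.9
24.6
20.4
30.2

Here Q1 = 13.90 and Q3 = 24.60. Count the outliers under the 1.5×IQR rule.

IQR = 10.70; fences at 13.90 − 16.05 = -2.15 and 24.60 + 16.05 = 40.65.
Outside the cutoffs: -30.7, 53.5, 54.3.

3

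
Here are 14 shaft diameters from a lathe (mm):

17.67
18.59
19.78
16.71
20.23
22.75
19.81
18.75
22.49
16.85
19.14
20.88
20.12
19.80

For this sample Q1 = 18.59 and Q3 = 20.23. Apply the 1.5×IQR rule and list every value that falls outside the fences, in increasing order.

IQR = Q3 − Q1 = 20.23 − 18.59 = 1.64.
Lower fence = Q1 − 1.5·IQR = 18.59 − 2.46 = 16.13.
Upper fence = Q3 + 1.5·IQR = 20.23 + 2.46 = 22.69.
22.75 > 22.69 → outlier.
All remaining values lie within [16.13, 22.69].

22.75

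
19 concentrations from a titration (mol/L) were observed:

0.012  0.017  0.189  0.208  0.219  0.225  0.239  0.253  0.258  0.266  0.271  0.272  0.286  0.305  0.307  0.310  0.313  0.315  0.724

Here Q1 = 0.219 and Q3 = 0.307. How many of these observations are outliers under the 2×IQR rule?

3

IQR = 0.088; fences at 0.219 − 0.176 = 0.043 and 0.307 + 0.176 = 0.483.
Outside the cutoffs: 0.012, 0.017, 0.724.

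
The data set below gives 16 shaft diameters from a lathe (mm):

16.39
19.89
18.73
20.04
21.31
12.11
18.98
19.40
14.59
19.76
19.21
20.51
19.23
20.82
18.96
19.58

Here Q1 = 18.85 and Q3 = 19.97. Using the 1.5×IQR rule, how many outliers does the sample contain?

IQR = 1.12; fences at 18.85 − 1.68 = 17.17 and 19.97 + 1.68 = 21.65.
Outside the cutoffs: 12.11, 14.59, 16.39.

3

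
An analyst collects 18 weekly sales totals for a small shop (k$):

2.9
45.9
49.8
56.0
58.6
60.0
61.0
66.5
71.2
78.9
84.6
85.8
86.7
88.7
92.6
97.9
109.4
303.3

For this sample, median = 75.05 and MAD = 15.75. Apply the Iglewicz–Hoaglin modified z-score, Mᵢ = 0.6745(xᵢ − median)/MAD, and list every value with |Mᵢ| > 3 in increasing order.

2.9, 303.3

|Mᵢ| > 3 ⇔ |xᵢ − 75.05| > 3·15.75/0.6745 = 70.05.
So outliers lie outside [5.00, 145.10].
2.9: M = -3.09 → outlier.
303.3: M = 9.77 → outlier.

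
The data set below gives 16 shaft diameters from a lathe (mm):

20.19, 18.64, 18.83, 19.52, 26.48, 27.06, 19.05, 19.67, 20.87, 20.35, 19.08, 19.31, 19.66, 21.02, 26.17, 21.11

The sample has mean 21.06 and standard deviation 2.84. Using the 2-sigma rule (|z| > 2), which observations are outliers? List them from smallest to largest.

Cutoffs at x̄ ± 2s: 21.06 ± 2·2.84 = [15.38, 26.74].
27.06: z = 2.11, |z| > 2 → outlier.
Every other value lies within [15.38, 26.74].

27.06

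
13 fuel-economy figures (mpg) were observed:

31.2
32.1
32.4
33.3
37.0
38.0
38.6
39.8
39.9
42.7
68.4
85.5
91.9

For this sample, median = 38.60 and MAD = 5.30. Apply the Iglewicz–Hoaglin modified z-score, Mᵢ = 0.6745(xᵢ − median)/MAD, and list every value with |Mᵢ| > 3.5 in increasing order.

|Mᵢ| > 3.5 ⇔ |xᵢ − 38.60| > 3.5·5.30/0.6745 = 27.50.
So outliers lie outside [11.10, 66.10].
68.4: M = 3.79 → outlier.
85.5: M = 5.97 → outlier.
91.9: M = 6.78 → outlier.

68.4, 85.5, 91.9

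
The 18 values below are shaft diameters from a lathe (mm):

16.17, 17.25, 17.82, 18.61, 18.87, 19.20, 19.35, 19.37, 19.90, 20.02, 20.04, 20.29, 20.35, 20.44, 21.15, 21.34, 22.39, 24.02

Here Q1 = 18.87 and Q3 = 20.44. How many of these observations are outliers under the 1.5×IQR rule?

IQR = 1.57; fences at 18.87 − 2.355 = 16.515 and 20.44 + 2.355 = 22.795.
Outside the cutoffs: 16.17, 24.02.

2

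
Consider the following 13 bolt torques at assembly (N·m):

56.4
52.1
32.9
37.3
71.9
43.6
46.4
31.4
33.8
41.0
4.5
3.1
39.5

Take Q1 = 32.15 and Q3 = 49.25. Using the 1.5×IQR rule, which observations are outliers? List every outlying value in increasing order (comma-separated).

IQR = Q3 − Q1 = 49.25 − 32.15 = 17.10.
Lower fence = Q1 − 1.5·IQR = 32.15 − 25.65 = 6.50.
Upper fence = Q3 + 1.5·IQR = 49.25 + 25.65 = 74.90.
3.1 < 6.50 → outlier.
4.5 < 6.50 → outlier.
All remaining values lie within [6.50, 74.90].

3.1, 4.5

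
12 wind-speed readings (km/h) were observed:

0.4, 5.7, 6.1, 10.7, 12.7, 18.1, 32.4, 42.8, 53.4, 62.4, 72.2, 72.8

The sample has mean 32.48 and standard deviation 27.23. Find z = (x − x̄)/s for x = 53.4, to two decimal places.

z = (53.4 − 32.48) / 27.23 = 0.77.

0.77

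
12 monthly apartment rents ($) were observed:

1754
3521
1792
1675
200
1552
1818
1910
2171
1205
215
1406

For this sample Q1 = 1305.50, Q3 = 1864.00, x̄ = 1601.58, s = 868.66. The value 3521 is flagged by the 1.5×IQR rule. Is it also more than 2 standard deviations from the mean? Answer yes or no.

yes

z = (3521 − 1601.58) / 868.66 = 2.21.
|z| = 2.21 > 2.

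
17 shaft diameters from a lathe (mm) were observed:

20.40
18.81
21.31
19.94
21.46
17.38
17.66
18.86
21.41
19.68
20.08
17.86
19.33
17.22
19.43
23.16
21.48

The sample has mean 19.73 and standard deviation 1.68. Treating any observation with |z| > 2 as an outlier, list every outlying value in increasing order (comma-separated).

23.16

Cutoffs at x̄ ± 2s: 19.73 ± 2·1.68 = [16.37, 23.09].
23.16: z = 2.04, |z| > 2 → outlier.
Every other value lies within [16.37, 23.09].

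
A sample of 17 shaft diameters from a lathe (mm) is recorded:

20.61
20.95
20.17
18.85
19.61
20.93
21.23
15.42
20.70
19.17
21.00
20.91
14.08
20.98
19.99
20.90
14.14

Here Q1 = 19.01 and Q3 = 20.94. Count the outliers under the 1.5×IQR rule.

3

IQR = 1.93; fences at 19.01 − 2.895 = 16.115 and 20.94 + 2.895 = 23.835.
Outside the cutoffs: 14.08, 14.14, 15.42.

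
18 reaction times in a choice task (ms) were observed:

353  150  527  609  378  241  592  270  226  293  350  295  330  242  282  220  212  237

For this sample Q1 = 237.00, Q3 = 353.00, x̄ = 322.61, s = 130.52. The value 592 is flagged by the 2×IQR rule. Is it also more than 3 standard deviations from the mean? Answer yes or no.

no

z = (592 − 322.61) / 130.52 = 2.06.
|z| = 2.06 ≤ 3.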